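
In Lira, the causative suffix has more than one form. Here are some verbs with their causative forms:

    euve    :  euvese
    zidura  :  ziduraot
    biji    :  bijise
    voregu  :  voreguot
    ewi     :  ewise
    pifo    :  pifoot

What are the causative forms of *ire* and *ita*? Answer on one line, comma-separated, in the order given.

irese, itaot

The pattern is front/back vowel harmony: -se when the last vowel of the stem is a front vowel (*euve*, *biji*, *ewi*); -ot when the last vowel of the stem is a back vowel (*zidura*, *voregu*, *pifo*).
*ire*: last vowel = /e/, a front vowel → -se → *irese*.
The last vowel of *ita* is /a/, which is a back vowel, so the suffix is -ot, giving *itaot*.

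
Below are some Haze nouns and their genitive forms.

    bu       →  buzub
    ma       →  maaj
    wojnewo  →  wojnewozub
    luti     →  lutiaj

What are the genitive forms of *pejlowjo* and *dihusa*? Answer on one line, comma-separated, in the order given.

pejlowjozub, dihusaaj

The suffix is conditioned by the last vowel: -zub when the last vowel of the stem is a rounded vowel (*bu*, *wojnewo*); -aj when the last vowel of the stem is an unrounded vowel (*ma*, *luti*).
Since the last vowel of *pejlowjo* is /o/ (a rounded vowel), it takes -zub, giving *pejlowjozub*.
*dihusa*: last vowel = /a/, an unrounded vowel → -aj → *dihusaaj*.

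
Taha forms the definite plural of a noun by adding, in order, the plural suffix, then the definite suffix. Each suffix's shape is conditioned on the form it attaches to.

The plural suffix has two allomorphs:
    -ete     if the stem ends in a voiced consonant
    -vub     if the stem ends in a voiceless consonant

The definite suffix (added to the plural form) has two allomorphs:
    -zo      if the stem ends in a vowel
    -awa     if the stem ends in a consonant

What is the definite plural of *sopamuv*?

Since the final consonant of *sopamuv* is /v/ (voiced), it takes -ete, giving *sopamuvete*.
The plural form *sopamuvete*: final sound = /e/, a vowel → -zo → *sopamuvetezo*.

sopamuvetezo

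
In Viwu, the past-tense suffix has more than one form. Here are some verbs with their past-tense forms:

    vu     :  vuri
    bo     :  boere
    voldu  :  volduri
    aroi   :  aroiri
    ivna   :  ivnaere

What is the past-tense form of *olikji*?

olikjiri

The pattern is height harmony: -ri when the last vowel of the stem is a high vowel (*vu*, *voldu*, *aroi*); -ere when the last vowel of the stem is a non-high vowel (*bo*, *ivna*).
*olikji* — last vowel /i/ (a high vowel) → -ri → *olikjiri*.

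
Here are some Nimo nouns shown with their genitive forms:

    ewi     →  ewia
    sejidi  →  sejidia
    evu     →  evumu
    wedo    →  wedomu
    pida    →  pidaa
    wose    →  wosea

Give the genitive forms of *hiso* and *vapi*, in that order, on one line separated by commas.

The alternation tracks the last vowel of the stem — -mu when the last vowel of the stem is a rounded vowel (*evu*, *wedo*); -a when the last vowel of the stem is an unrounded vowel (*ewi*, *sejidi*, *pida*, *wose*).
Since the last vowel of *hiso* is /o/ (a rounded vowel), it takes -mu, giving *hisomu*.
The last vowel of *vapi* is /i/, which is an unrounded vowel, so the suffix is -a, giving *vapia*.

hisomu, vapia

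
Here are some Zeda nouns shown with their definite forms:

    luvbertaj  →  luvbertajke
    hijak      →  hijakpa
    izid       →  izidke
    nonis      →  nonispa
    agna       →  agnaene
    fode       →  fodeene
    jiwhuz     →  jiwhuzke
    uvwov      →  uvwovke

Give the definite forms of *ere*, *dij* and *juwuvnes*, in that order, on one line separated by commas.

ereene, dijke, juwuvnespa

The alternation tracks the final sound of the stem — -pa when the stem ends in a voiceless consonant (*hijak*, *nonis*); -ke when the stem ends in a voiced consonant (*luvbertaj*, *izid*, *jiwhuz*, *uvwov*); -ene when the stem ends in a vowel (*agna*, *fode*).
Since the final sound of *ere* is /e/ (a vowel), it takes -ene, giving *ereene*.
The final sound of *dij* is /j/, which is a voiced consonant, so the suffix is -ke, giving *dijke*.
The final sound of *juwuvnes* is /s/, which is a voiceless consonant, so the suffix is -pa, giving *juwuvnespa*.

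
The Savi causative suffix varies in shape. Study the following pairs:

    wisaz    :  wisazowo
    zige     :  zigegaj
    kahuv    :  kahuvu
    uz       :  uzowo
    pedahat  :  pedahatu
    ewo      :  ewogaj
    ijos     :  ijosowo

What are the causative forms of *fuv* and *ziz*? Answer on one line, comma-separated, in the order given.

The pattern is sibilance of the final sound: -owo when the stem ends in a sibilant (*wisaz*, *uz*, *ijos*); -u when the stem ends in a non-sibilant consonant (*kahuv*, *pedahat*); -gaj when the stem ends in a vowel (*zige*, *ewo*).
*fuv*: final sound = /v/, a non-sibilant consonant → -u → *fuvu*.
*ziz* — final sound /z/ (a sibilant) → -owo → *zizowo*.

fuvu, zizowo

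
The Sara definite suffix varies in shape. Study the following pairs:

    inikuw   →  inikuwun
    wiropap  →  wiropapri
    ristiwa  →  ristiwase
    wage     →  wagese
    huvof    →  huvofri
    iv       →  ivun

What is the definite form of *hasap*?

hasapri

Looking at the final sound of each stem: -ri when the stem ends in a voiceless consonant (*wiropap*, *huvof*); -un when the stem ends in a voiced consonant (*inikuw*, *iv*); -se when the stem ends in a vowel (*ristiwa*, *wage*).
*hasap*: final sound = /p/, a voiceless consonant → -ri → *hasapri*.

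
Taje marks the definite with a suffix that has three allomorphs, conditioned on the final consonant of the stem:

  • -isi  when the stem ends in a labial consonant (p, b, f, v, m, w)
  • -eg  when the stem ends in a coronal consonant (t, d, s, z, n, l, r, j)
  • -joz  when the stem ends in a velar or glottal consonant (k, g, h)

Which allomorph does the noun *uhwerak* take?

-joz

Since the final consonant of *uhwerak* is /k/ (velar/glottal), it takes -joz.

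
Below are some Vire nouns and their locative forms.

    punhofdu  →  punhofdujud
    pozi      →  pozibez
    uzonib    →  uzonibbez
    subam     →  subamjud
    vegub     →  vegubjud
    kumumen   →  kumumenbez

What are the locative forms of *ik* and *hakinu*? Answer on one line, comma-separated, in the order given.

ikbez, hakinujud

The pattern is front/back vowel harmony: -bez when the last vowel of the stem is a front vowel (*pozi*, *uzonib*, *kumumen*); -jud when the last vowel of the stem is a back vowel (*punhofdu*, *subam*, *vegub*).
The last vowel of *ik* is /i/, which is a front vowel, so the suffix is -bez, giving *ikbez*.
Since the last vowel of *hakinu* is /u/ (a back vowel), it takes -jud, giving *hakinujud*.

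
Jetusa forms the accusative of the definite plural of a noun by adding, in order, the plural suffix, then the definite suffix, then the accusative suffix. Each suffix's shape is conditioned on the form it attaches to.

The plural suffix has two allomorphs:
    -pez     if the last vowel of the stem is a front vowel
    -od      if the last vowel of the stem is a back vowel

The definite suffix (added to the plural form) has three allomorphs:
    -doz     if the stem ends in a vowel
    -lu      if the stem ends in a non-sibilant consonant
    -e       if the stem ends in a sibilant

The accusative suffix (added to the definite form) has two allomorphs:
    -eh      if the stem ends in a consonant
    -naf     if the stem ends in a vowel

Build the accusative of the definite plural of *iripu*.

Since the last vowel of *iripu* is /u/ (a back vowel), it takes -od, giving *iripuod*.
Since the final sound of the plural form *iripuod* is /d/ (a non-sibilant consonant), it takes -lu, giving *iripuodlu*.
The definite form *iripuodlu* — final sound /u/ (a vowel) → -naf → *iripuodlunaf*.

iripuodlunaf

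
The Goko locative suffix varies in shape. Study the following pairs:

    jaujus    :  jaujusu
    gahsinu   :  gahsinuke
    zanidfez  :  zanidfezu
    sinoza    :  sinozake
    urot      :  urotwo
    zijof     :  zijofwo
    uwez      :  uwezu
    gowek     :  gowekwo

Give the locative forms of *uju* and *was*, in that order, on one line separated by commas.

The pattern is sibilance of the final sound: -u when the stem ends in a sibilant (*jaujus*, *zanidfez*, *uwez*); -wo when the stem ends in a non-sibilant consonant (*urot*, *zijof*, *gowek*); -ke when the stem ends in a vowel (*gahsinu*, *sinoza*).
The final sound of *uju* is /u/, which is a vowel, so the suffix is -ke, giving *ujuke*.
Since the final sound of *was* is /s/ (a sibilant), it takes -u, giving *wasu*.

ujuke, wasu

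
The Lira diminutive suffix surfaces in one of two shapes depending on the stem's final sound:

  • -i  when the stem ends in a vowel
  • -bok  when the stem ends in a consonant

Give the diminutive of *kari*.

karii

*kari*: final sound = /i/, a vowel → -i → *karii*.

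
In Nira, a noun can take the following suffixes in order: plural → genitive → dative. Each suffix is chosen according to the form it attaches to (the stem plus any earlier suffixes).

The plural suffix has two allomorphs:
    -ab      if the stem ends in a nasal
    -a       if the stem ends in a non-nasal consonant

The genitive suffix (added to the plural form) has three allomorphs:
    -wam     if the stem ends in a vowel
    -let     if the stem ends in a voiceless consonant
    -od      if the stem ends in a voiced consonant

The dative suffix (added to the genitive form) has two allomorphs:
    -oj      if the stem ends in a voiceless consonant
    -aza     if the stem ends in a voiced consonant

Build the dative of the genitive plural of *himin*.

himinabodaza

Since the final consonant of *himin* is /n/ (a nasal), it takes -ab, giving *himinab*.
Since the final sound of the plural form *himinab* is /b/ (a voiced consonant), it takes -od, giving *himinabod*.
The final consonant of the genitive form *himinabod* is /d/, which is voiced, so the dative suffix is -aza, giving *himinabodaza*.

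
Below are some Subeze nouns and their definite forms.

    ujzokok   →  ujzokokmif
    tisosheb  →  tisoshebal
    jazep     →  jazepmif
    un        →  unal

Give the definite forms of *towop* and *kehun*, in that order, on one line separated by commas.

towopmif, kehunal

Looking at the final consonant of each stem: -mif when the stem ends in a voiceless consonant (*ujzokok*, *jazep*); -al when the stem ends in a voiced consonant (*tisosheb*, *un*).
*towop*: final consonant = /p/, voiceless → -mif → *towopmif*.
*kehun* — final consonant /n/ (voiced) → -al → *kehunal*.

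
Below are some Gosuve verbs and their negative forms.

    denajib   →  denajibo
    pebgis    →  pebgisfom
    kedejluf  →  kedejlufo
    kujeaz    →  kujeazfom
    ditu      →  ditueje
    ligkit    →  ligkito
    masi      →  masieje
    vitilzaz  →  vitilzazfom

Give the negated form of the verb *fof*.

The alternation tracks the final sound of the stem — -fom when the stem ends in a sibilant (*pebgis*, *kujeaz*, *vitilzaz*); -o when the stem ends in a non-sibilant consonant (*denajib*, *kedejluf*, *ligkit*); -eje when the stem ends in a vowel (*ditu*, *masi*).
Since the final sound of *fof* is /f/ (a non-sibilant consonant), it takes -o, giving *fofo*.

fofo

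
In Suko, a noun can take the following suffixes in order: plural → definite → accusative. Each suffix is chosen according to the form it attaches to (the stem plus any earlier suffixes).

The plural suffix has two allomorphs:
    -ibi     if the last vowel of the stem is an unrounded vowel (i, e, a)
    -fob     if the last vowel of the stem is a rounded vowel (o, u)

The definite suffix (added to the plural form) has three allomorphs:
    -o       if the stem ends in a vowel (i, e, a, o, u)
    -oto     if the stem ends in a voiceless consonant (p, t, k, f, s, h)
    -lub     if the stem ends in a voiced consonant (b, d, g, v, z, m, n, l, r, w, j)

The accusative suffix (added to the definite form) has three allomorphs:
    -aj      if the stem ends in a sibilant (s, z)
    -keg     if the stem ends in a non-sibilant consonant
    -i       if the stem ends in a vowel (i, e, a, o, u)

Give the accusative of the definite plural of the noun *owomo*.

*owomo*: last vowel = /o/, a rounded vowel → -fob → *owomofob*.
The final sound of the plural form *owomofob* is /b/, which is a voiced consonant, so the definite suffix is -lub, giving *owomofoblub*.
The definite form *owomofoblub*: final sound = /b/, a non-sibilant consonant → -keg → *owomofoblubkeg*.

owomofoblubkeg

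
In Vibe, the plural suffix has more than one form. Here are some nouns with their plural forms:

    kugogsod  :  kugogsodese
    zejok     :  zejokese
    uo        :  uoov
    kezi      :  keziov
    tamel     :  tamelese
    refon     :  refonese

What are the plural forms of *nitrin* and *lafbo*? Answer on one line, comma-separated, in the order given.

The pattern is consonant vs. vowel: -ese when the stem ends in a consonant (*kugogsod*, *zejok*, *tamel*, *refon*); -ov when the stem ends in a vowel (*uo*, *kezi*).
The final sound of *nitrin* is /n/, which is a consonant, so the suffix is -ese, giving *nitrinese*.
*lafbo*: final sound = /o/, a vowel → -ov → *lafboov*.

nitrinese, lafboov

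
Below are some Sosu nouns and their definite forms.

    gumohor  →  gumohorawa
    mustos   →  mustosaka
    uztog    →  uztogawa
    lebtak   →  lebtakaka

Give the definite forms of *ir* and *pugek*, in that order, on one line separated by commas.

The suffix is conditioned by the final consonant: -aka when the stem ends in a voiceless consonant (*mustos*, *lebtak*); -awa when the stem ends in a voiced consonant (*gumohor*, *uztog*).
*ir*: final consonant = /r/, voiced → -awa → *irawa*.
The final consonant of *pugek* is /k/, which is voiceless, so the suffix is -aka, giving *pugekaka*.

irawa, pugekaka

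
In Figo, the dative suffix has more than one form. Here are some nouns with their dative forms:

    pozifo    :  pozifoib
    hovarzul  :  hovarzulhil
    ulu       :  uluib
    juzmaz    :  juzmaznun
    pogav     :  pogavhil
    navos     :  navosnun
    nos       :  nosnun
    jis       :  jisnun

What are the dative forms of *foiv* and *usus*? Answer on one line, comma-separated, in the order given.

The suffix is conditioned by the final sound: -nun when the stem ends in a sibilant (*juzmaz*, *navos*, *nos*, *jis*); -hil when the stem ends in a non-sibilant consonant (*hovarzul*, *pogav*); -ib when the stem ends in a vowel (*pozifo*, *ulu*).
*foiv* — final sound /v/ (a non-sibilant consonant) → -hil → *foivhil*.
*usus* — final sound /s/ (a sibilant) → -nun → *ususnun*.

foivhil, ususnun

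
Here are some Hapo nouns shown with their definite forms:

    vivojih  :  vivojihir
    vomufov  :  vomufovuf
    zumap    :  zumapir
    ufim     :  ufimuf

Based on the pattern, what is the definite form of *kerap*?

kerapir

The pattern is voicing of the final consonant: -ir when the stem ends in a voiceless consonant (*vivojih*, *zumap*); -uf when the stem ends in a voiced consonant (*vomufov*, *ufim*).
Since the final consonant of *kerap* is /p/ (voiceless), it takes -ir, giving *kerapir*.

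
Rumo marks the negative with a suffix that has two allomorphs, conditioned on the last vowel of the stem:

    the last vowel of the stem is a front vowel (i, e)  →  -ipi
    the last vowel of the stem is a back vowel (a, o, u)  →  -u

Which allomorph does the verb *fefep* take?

-ipi

*fefep*: last vowel = /e/, a front vowel → -ipi.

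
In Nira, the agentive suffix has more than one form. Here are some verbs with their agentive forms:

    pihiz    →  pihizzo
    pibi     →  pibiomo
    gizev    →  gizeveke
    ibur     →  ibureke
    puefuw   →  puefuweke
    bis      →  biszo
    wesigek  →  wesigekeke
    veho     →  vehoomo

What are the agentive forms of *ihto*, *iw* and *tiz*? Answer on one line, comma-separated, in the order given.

The suffix is conditioned by the final sound: -zo when the stem ends in a sibilant (*pihiz*, *bis*); -eke when the stem ends in a non-sibilant consonant (*gizev*, *ibur*, *puefuw*, *wesigek*); -omo when the stem ends in a vowel (*pibi*, *veho*).
The final sound of *ihto* is /o/, which is a vowel, so the suffix is -omo, giving *ihtoomo*.
Since the final sound of *iw* is /w/ (a non-sibilant consonant), it takes -eke, giving *iweke*.
Since the final sound of *tiz* is /z/ (a sibilant), it takes -zo, giving *tizzo*.

ihtoomo, iweke, tizzo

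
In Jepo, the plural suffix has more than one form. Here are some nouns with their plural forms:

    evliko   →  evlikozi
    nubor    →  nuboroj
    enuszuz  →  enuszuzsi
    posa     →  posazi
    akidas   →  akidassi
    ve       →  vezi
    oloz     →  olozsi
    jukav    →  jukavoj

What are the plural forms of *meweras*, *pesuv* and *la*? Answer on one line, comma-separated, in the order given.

The pattern is sibilance of the final sound: -si when the stem ends in a sibilant (*enuszuz*, *akidas*, *oloz*); -oj when the stem ends in a non-sibilant consonant (*nubor*, *jukav*); -zi when the stem ends in a vowel (*evliko*, *posa*, *ve*).
*meweras* — final sound /s/ (a sibilant) → -si → *mewerassi*.
*pesuv* — final sound /v/ (a non-sibilant consonant) → -oj → *pesuvoj*.
Since the final sound of *la* is /a/ (a vowel), it takes -zi, giving *lazi*.

mewerassi, pesuvoj, lazi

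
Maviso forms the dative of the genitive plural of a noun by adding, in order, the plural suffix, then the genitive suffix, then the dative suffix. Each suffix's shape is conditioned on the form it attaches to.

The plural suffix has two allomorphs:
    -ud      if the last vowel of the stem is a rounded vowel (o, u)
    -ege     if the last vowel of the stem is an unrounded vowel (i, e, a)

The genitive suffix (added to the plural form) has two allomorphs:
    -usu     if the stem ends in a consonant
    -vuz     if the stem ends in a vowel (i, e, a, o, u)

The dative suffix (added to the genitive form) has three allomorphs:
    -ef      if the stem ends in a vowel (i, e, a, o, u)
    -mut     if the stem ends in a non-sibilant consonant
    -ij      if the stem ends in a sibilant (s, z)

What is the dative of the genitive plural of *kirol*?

kiroludusuef

*kirol* — last vowel /o/ (a rounded vowel) → -ud → *kirolud*.
The plural form *kirolud*: final sound = /d/, a consonant → -usu → *kiroludusu*.
The genitive form *kiroludusu*: final sound = /u/, a vowel → -ef → *kiroludusuef*.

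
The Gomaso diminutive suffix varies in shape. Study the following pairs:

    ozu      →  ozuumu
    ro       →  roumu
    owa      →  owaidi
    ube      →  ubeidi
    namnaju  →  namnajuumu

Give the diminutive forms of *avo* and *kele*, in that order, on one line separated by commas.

avoumu, keleidi

Looking at the last vowel of each stem: -umu when the last vowel of the stem is a rounded vowel (*ozu*, *ro*, *namnaju*); -idi when the last vowel of the stem is an unrounded vowel (*owa*, *ube*).
*avo* — last vowel /o/ (a rounded vowel) → -umu → *avoumu*.
The last vowel of *kele* is /e/, which is an unrounded vowel, so the suffix is -idi, giving *keleidi*.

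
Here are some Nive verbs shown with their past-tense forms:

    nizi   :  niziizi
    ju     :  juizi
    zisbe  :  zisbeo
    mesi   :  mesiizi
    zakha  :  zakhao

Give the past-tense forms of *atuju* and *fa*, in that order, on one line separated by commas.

atujuizi, fao

The suffix is conditioned by the last vowel: -izi when the last vowel of the stem is a high vowel (*nizi*, *ju*, *mesi*); -o when the last vowel of the stem is a non-high vowel (*zisbe*, *zakha*).
Since the last vowel of *atuju* is /u/ (a high vowel), it takes -izi, giving *atujuizi*.
*fa*: last vowel = /a/, a non-high vowel → -o → *fao*.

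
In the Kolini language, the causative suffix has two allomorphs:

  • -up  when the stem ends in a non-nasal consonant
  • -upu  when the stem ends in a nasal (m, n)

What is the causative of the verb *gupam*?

*gupam*: final consonant = /m/, a nasal → -upu → *gupamupu*.

gupamupu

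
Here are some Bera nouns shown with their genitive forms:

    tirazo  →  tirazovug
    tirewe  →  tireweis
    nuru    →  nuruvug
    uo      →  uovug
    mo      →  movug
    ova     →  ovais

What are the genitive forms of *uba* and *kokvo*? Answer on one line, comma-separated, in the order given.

Looking at the last vowel of each stem: -vug when the last vowel of the stem is a rounded vowel (*tirazo*, *nuru*, *uo*, *mo*); -is when the last vowel of the stem is an unrounded vowel (*tirewe*, *ova*).
*uba* — last vowel /a/ (an unrounded vowel) → -is → *ubais*.
Since the last vowel of *kokvo* is /o/ (a rounded vowel), it takes -vug, giving *kokvovug*.

ubais, kokvovug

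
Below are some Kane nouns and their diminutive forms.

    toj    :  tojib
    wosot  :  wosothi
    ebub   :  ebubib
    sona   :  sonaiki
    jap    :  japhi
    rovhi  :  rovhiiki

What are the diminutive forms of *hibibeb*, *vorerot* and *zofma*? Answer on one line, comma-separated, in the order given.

hibibebib, vorerothi, zofmaiki

The pattern is voicing of the final sound: -hi when the stem ends in a voiceless consonant (*wosot*, *jap*); -ib when the stem ends in a voiced consonant (*toj*, *ebub*); -iki when the stem ends in a vowel (*sona*, *rovhi*).
*hibibeb*: final sound = /b/, a voiced consonant → -ib → *hibibebib*.
*vorerot*: final sound = /t/, a voiceless consonant → -hi → *vorerothi*.
*zofma* — final sound /a/ (a vowel) → -iki → *zofmaiki*.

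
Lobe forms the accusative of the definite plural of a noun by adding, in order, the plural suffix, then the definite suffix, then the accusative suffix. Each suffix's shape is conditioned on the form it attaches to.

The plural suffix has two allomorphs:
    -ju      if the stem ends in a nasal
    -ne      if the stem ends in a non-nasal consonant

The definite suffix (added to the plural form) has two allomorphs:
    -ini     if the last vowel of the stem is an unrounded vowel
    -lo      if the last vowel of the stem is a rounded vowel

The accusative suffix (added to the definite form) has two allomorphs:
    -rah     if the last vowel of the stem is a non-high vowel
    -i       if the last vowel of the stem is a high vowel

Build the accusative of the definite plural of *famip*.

famipneinii

*famip*: final consonant = /p/, non-nasal → -ne → *famipne*.
Since the last vowel of the plural form *famipne* is /e/ (an unrounded vowel), it takes -ini, giving *famipneini*.
The definite form *famipneini*: last vowel = /i/, a high vowel → -i → *famipneinii*.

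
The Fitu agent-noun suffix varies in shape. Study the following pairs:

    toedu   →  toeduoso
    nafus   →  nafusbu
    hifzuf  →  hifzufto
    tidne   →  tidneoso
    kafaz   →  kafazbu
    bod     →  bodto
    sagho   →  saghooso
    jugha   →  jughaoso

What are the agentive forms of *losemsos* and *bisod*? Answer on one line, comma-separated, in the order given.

losemsosbu, bisodto

The suffix is conditioned by the final sound: -bu when the stem ends in a sibilant (*nafus*, *kafaz*); -to when the stem ends in a non-sibilant consonant (*hifzuf*, *bod*); -oso when the stem ends in a vowel (*toedu*, *tidne*, *sagho*, *jugha*).
*losemsos* — final sound /s/ (a sibilant) → -bu → *losemsosbu*.
*bisod* — final sound /d/ (a non-sibilant consonant) → -to → *bisodto*.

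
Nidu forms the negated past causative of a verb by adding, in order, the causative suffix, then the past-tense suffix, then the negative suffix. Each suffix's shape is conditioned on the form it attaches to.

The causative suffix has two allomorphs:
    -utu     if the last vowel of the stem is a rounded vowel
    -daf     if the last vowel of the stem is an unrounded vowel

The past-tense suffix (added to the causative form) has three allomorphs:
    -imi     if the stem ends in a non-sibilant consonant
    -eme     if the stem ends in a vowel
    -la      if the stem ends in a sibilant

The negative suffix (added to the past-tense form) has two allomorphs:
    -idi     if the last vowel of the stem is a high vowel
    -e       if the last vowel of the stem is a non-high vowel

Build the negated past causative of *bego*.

Since the last vowel of *bego* is /o/ (a rounded vowel), it takes -utu, giving *begoutu*.
The causative form *begoutu* — final sound /u/ (a vowel) → -eme → *begoutueme*.
The past-tense form *begoutueme*: last vowel = /e/, a non-high vowel → -e → *begoutuemee*.

begoutuemee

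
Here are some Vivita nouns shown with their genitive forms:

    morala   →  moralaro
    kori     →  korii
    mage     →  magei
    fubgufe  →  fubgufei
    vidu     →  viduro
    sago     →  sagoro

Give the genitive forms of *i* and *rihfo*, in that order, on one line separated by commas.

The alternation tracks the last vowel of the stem — -i when the last vowel of the stem is a front vowel (*kori*, *mage*, *fubgufe*); -ro when the last vowel of the stem is a back vowel (*morala*, *vidu*, *sago*).
Since the last vowel of *i* is /i/ (a front vowel), it takes -i, giving *ii*.
The last vowel of *rihfo* is /o/, which is a back vowel, so the suffix is -ro, giving *rihforo*.

ii, rihforo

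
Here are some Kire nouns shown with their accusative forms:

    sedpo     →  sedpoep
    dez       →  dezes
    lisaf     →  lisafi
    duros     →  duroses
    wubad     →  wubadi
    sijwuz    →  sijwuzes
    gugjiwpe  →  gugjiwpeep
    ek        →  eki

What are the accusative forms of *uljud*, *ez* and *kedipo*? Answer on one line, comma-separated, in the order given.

The pattern is sibilance of the final sound: -es when the stem ends in a sibilant (*dez*, *duros*, *sijwuz*); -i when the stem ends in a non-sibilant consonant (*lisaf*, *wubad*, *ek*); -ep when the stem ends in a vowel (*sedpo*, *gugjiwpe*).
Since the final sound of *uljud* is /d/ (a non-sibilant consonant), it takes -i, giving *uljudi*.
Since the final sound of *ez* is /z/ (a sibilant), it takes -es, giving *ezes*.
*kedipo*: final sound = /o/, a vowel → -ep → *kedipoep*.

uljudi, ezes, kedipoep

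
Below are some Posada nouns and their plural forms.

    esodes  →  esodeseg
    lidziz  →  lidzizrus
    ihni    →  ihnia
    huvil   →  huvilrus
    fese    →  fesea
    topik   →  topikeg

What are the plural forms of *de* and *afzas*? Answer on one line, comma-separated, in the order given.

The alternation tracks the final sound of the stem — -eg when the stem ends in a voiceless consonant (*esodes*, *topik*); -rus when the stem ends in a voiced consonant (*lidziz*, *huvil*); -a when the stem ends in a vowel (*ihni*, *fese*).
The final sound of *de* is /e/, which is a vowel, so the suffix is -a, giving *dea*.
The final sound of *afzas* is /s/, which is a voiceless consonant, so the suffix is -eg, giving *afzaseg*.

dea, afzaseg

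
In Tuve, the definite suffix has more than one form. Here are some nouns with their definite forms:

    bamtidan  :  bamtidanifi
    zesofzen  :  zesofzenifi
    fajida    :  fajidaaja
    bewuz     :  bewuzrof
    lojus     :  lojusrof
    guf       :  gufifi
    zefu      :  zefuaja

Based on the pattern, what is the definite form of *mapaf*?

The pattern is sibilance of the final sound: -rof when the stem ends in a sibilant (*bewuz*, *lojus*); -ifi when the stem ends in a non-sibilant consonant (*bamtidan*, *zesofzen*, *guf*); -aja when the stem ends in a vowel (*fajida*, *zefu*).
*mapaf* — final sound /f/ (a non-sibilant consonant) → -ifi → *mapafifi*.

mapafifi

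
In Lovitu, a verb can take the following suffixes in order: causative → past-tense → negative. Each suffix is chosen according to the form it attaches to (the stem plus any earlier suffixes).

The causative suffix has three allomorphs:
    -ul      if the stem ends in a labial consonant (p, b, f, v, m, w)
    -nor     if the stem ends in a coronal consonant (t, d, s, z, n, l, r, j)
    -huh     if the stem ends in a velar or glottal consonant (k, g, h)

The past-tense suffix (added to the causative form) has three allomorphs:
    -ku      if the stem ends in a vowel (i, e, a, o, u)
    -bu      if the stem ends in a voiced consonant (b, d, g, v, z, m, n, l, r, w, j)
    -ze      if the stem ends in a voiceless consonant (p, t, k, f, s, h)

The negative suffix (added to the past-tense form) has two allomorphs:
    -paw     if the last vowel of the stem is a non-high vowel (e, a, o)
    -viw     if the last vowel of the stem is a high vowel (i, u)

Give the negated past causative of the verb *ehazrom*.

ehazromulbuviw

Since the final consonant of *ehazrom* is /m/ (labial), it takes -ul, giving *ehazromul*.
The causative form *ehazromul* — final sound /l/ (a voiced consonant) → -bu → *ehazromulbu*.
Since the last vowel of the past-tense form *ehazromulbu* is /u/ (a high vowel), it takes -viw, giving *ehazromulbuviw*.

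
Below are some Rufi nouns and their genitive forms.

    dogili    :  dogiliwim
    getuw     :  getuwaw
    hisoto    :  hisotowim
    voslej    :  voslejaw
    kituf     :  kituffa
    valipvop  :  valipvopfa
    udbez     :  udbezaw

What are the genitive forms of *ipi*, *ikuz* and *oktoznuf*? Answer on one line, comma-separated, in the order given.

ipiwim, ikuzaw, oktoznuffa

The pattern is voicing of the final sound: -fa when the stem ends in a voiceless consonant (*kituf*, *valipvop*); -aw when the stem ends in a voiced consonant (*getuw*, *voslej*, *udbez*); -wim when the stem ends in a vowel (*dogili*, *hisoto*).
*ipi*: final sound = /i/, a vowel → -wim → *ipiwim*.
The final sound of *ikuz* is /z/, which is a voiced consonant, so the suffix is -aw, giving *ikuzaw*.
The final sound of *oktoznuf* is /f/, which is a voiceless consonant, so the suffix is -fa, giving *oktoznuffa*.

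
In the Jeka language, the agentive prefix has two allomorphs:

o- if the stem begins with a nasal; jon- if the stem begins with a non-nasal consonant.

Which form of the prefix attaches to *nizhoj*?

*nizhoj* — first consonant /n/ (a nasal) → o-.

o-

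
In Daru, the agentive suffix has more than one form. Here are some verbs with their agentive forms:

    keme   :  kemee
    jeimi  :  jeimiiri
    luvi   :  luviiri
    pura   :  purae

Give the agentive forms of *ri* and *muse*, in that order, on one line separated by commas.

Looking at the last vowel of each stem: -iri when the last vowel of the stem is a high vowel (*jeimi*, *luvi*); -e when the last vowel of the stem is a non-high vowel (*keme*, *pura*).
Since the last vowel of *ri* is /i/ (a high vowel), it takes -iri, giving *riiri*.
*muse* — last vowel /e/ (a non-high vowel) → -e → *musee*.

riiri, musee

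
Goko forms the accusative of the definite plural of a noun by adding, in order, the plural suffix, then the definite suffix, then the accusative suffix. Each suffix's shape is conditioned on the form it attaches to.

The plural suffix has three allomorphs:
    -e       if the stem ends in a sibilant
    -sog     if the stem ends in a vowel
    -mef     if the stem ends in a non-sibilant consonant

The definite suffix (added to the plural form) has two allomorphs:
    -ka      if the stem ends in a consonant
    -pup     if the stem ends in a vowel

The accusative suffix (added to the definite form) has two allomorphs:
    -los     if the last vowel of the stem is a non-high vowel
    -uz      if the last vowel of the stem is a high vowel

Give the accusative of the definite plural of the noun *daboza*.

*daboza*: final sound = /a/, a vowel → -sog → *dabozasog*.
The plural form *dabozasog*: final sound = /g/, a consonant → -ka → *dabozasogka*.
The definite form *dabozasogka*: last vowel = /a/, a non-high vowel → -los → *dabozasogkalos*.

dabozasogkalos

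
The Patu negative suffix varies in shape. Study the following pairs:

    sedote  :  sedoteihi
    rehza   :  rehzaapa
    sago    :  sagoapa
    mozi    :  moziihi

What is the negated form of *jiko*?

jikoapa

The pattern is front/back vowel harmony: -ihi when the last vowel of the stem is a front vowel (*sedote*, *mozi*); -apa when the last vowel of the stem is a back vowel (*rehza*, *sago*).
*jiko* — last vowel /o/ (a back vowel) → -apa → *jikoapa*.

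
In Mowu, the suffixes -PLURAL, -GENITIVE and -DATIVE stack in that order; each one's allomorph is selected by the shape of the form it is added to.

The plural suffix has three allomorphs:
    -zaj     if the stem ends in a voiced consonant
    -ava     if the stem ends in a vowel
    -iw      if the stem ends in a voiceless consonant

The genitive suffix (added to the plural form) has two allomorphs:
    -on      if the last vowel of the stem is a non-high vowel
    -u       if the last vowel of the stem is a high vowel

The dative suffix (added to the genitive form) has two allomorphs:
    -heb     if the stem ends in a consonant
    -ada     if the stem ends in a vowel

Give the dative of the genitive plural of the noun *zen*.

zenzajonheb

*zen* — final sound /n/ (a voiced consonant) → -zaj → *zenzaj*.
The plural form *zenzaj* — last vowel /a/ (a non-high vowel) → -on → *zenzajon*.
Since the final sound of the genitive form *zenzajon* is /n/ (a consonant), it takes -heb, giving *zenzajonheb*.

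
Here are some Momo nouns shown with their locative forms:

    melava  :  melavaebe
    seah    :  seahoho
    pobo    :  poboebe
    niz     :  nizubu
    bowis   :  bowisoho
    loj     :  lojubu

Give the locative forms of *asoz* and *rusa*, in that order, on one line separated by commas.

asozubu, rusaebe

The pattern is voicing of the final sound: -oho when the stem ends in a voiceless consonant (*seah*, *bowis*); -ubu when the stem ends in a voiced consonant (*niz*, *loj*); -ebe when the stem ends in a vowel (*melava*, *pobo*).
*asoz* — final sound /z/ (a voiced consonant) → -ubu → *asozubu*.
*rusa*: final sound = /a/, a vowel → -ebe → *rusaebe*.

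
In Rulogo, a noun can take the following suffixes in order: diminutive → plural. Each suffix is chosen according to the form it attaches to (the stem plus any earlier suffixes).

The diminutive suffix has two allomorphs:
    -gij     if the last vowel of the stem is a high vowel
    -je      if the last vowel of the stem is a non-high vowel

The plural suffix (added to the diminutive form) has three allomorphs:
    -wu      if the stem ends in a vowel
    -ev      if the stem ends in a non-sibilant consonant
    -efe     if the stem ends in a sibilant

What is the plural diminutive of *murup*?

murupgijev

The last vowel of *murup* is /u/, which is a high vowel, so the diminutive suffix is -gij, giving *murupgij*.
The diminutive form *murupgij*: final sound = /j/, a non-sibilant consonant → -ev → *murupgijev*.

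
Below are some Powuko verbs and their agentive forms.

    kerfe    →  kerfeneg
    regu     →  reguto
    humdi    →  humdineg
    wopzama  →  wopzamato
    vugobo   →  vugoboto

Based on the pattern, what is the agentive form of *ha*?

hato

The pattern is front/back vowel harmony: -neg when the last vowel of the stem is a front vowel (*kerfe*, *humdi*); -to when the last vowel of the stem is a back vowel (*regu*, *wopzama*, *vugobo*).
*ha*: last vowel = /a/, a back vowel → -to → *hato*.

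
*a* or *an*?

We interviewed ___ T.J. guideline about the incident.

The indefinite article is chosen by the initial *sound* of the following word, not its spelling.
The initialism *T.J.* is read letter by letter; the first letter, T, is pronounced /tiː/, which begins with a consonant sound.
So the article is *a*: We interviewed a T.J. guideline about the incident.

a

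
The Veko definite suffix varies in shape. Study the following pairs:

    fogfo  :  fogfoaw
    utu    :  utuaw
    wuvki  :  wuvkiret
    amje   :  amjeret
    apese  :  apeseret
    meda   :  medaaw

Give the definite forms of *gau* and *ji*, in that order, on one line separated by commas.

The suffix is conditioned by the last vowel: -ret when the last vowel of the stem is a front vowel (*wuvki*, *amje*, *apese*); -aw when the last vowel of the stem is a back vowel (*fogfo*, *utu*, *meda*).
The last vowel of *gau* is /u/, which is a back vowel, so the suffix is -aw, giving *gauaw*.
The last vowel of *ji* is /i/, which is a front vowel, so the suffix is -ret, giving *jiret*.

gauaw, jiret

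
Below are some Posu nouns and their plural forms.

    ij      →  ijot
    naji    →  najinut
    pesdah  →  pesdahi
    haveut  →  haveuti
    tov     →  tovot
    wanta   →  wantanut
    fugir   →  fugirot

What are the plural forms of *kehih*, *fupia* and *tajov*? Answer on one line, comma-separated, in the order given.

kehihi, fupianut, tajovot

The suffix is conditioned by the final sound: -i when the stem ends in a voiceless consonant (*pesdah*, *haveut*); -ot when the stem ends in a voiced consonant (*ij*, *tov*, *fugir*); -nut when the stem ends in a vowel (*naji*, *wanta*).
*kehih*: final sound = /h/, a voiceless consonant → -i → *kehihi*.
*fupia* — final sound /a/ (a vowel) → -nut → *fupianut*.
Since the final sound of *tajov* is /v/ (a voiced consonant), it takes -ot, giving *tajovot*.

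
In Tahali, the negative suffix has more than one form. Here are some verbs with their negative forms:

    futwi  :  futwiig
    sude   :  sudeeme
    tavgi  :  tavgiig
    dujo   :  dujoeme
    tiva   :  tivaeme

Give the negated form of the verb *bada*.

badaeme

The pattern is height harmony: -ig when the last vowel of the stem is a high vowel (*futwi*, *tavgi*); -eme when the last vowel of the stem is a non-high vowel (*sude*, *dujo*, *tiva*).
*bada*: last vowel = /a/, a non-high vowel → -eme → *badaeme*.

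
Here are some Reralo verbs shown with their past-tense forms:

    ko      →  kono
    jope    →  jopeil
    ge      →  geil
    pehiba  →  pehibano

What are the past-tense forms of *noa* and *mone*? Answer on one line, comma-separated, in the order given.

noano, moneil

The alternation tracks the last vowel of the stem — -il when the last vowel of the stem is a front vowel (*jope*, *ge*); -no when the last vowel of the stem is a back vowel (*ko*, *pehiba*).
*noa* — last vowel /a/ (a back vowel) → -no → *noano*.
Since the last vowel of *mone* is /e/ (a front vowel), it takes -il, giving *moneil*.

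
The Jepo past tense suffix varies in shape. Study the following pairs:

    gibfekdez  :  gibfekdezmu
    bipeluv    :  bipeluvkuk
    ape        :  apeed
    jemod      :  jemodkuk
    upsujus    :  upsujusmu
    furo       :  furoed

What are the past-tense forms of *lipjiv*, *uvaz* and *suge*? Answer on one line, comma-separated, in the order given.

The alternation tracks the final sound of the stem — -mu when the stem ends in a sibilant (*gibfekdez*, *upsujus*); -kuk when the stem ends in a non-sibilant consonant (*bipeluv*, *jemod*); -ed when the stem ends in a vowel (*ape*, *furo*).
Since the final sound of *lipjiv* is /v/ (a non-sibilant consonant), it takes -kuk, giving *lipjivkuk*.
*uvaz* — final sound /z/ (a sibilant) → -mu → *uvazmu*.
The final sound of *suge* is /e/, which is a vowel, so the suffix is -ed, giving *sugeed*.

lipjivkuk, uvazmu, sugeed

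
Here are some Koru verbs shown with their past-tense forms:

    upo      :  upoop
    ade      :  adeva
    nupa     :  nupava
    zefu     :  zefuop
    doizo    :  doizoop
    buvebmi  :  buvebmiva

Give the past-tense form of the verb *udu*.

Looking at the last vowel of each stem: -op when the last vowel of the stem is a rounded vowel (*upo*, *zefu*, *doizo*); -va when the last vowel of the stem is an unrounded vowel (*ade*, *nupa*, *buvebmi*).
Since the last vowel of *udu* is /u/ (a rounded vowel), it takes -op, giving *uduop*.

uduop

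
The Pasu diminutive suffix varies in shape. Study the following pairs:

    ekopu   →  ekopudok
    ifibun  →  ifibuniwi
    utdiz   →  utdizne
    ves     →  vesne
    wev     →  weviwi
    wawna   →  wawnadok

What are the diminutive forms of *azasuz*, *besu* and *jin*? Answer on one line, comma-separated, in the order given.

The pattern is sibilance of the final sound: -ne when the stem ends in a sibilant (*utdiz*, *ves*); -iwi when the stem ends in a non-sibilant consonant (*ifibun*, *wev*); -dok when the stem ends in a vowel (*ekopu*, *wawna*).
*azasuz*: final sound = /z/, a sibilant → -ne → *azasuzne*.
*besu*: final sound = /u/, a vowel → -dok → *besudok*.
The final sound of *jin* is /n/, which is a non-sibilant consonant, so the suffix is -iwi, giving *jiniwi*.

azasuzne, besudok, jiniwi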